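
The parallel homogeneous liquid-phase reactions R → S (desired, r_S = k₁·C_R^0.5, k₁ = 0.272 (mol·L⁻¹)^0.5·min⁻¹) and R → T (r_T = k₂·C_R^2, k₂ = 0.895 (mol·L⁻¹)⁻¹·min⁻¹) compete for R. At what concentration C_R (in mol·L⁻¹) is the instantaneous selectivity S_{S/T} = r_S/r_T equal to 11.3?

S_{S/T} = (k₁/k₂)·C_R^-1.5 ⇒ C_R = (S·k₂/k₁)^(1/(-1.5)).
= (11.3×0.895/0.272)^(-0.6667) = (37.18)^(-0.6667) = 0.0898 mol·L⁻¹.

0.0898 mol·L⁻¹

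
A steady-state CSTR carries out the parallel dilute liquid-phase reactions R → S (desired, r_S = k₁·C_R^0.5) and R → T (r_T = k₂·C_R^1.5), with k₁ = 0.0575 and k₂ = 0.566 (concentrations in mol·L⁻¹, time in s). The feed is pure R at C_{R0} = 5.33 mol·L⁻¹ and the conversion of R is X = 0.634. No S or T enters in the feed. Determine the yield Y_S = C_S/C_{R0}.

0.0314

Exit C_R = C_{R0}(1−X) = 5.33×0.366 = 1.951 mol·L⁻¹.
Rates in a CSTR are evaluated at the outlet concentration: r_S = 0.0575×1.951^0.5 = 0.08031, r_T = 0.566×1.951^1.5 = 1.542.
Fraction of consumed R going to S: r_S/(r_S+r_T) = 0.04950.
C_S = 0.04950·C_{R0}·X = 0.04950×5.33×0.634 = 0.167 mol·L⁻¹; Y_S = C_S/C_{R0} = 0.0314.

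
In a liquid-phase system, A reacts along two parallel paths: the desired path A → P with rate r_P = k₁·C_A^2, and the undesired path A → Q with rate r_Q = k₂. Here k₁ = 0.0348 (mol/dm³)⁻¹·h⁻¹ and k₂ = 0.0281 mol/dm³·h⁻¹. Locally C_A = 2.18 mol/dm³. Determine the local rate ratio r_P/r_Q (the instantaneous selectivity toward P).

5.89

S_{P/Q} = r_P/r_Q = (k₁·C_A^2)/(k₂) = (k₁/k₂)·C_A^2.
= (0.0348×2.180^2) / (0.0281) = 0.1654/0.02810 = 5.89.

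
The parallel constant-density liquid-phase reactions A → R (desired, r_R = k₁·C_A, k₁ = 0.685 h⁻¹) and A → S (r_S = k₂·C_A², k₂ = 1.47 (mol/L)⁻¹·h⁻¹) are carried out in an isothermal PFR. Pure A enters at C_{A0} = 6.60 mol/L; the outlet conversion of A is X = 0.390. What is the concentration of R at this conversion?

C_A = C_{A0}(1−X) = 4.026 mol/L.
Along a PFR/batch, dC_R/dC_A = −r_R/(r_R+r_S) = −k₁/(k₁+k₂·C_A).
Integrating from C_{A0} to C_A: C_R = (0.685/1.47)·ln[(0.685+1.47·6.60)/(0.685+1.47·4.03)] = 0.4660·ln(10.39/6.603) = 0.2111 mol/L.

0.211 mol/L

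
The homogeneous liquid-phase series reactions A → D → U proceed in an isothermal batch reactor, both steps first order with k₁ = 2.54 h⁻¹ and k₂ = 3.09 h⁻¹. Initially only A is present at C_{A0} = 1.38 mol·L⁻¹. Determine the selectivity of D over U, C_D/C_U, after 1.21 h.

0.122

Solving the coupled first-order balances gives C_D(t) = [k₁/(k₂−k₁)]·C_{A0}·(e^(−k₁t) − e^(−k₂t)).
e^(−k₁t) = e^(−2.54×1.21) = e^(−3.073) = 0.04626; e^(−k₂t) = e^(−3.739) = 0.02378.
C_D = 2.54×1.38/(3.09−2.54) × (0.04626−0.02378) = 6.373×0.02248 = 0.1433 mol·L⁻¹.
C_A = C_{A0}e^(−k₁t) = 0.06384 mol·L⁻¹, so C_U = C_{A0}−C_A−C_D = 1.173 mol·L⁻¹; C_D/C_U = 0.122.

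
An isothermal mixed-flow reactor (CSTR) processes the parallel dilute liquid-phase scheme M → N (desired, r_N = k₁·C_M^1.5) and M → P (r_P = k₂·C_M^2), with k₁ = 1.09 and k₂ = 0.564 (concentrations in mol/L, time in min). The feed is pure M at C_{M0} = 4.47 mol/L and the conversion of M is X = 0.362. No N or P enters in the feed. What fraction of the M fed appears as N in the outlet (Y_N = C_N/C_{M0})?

Exit C_M = C_{M0}(1−X) = 4.47×0.638 = 2.852 mol/L.
In a CSTR the entire volume is at exit conditions, so r_N = 1.09×2.852^1.5 = 5.250 and r_P = 0.564×2.852^2 = 4.587.
Fraction of consumed M going to N: r_N/(r_N+r_P) = 0.5337.
C_N = 0.5337·C_{M0}·X = 0.5337×4.47×0.362 = 0.864 mol/L; Y_N = C_N/C_{M0} = 0.193.

0.193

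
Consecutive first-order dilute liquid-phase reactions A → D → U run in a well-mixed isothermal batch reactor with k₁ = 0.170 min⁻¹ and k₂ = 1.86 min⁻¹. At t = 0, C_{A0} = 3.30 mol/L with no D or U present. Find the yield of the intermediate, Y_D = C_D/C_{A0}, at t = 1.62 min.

0.0714

The intermediate concentration in a first-order A→B→C sequence is C_D = k₁C_{A0}(e^(−k₁t) − e^(−k₂t))/(k₂−k₁).
e^(−k₁t) = e^(−0.170×1.62) = e^(−0.2754) = 0.7593; e^(−k₂t) = e^(−3.013) = 0.04913.
C_D = 0.170×3.30/(1.86−0.170) × (0.7593−0.04913) = 0.3320×0.7101 = 0.2357 mol/L.
Y_D = C_D/C_{A0} = 0.2357/3.30 = 0.0714.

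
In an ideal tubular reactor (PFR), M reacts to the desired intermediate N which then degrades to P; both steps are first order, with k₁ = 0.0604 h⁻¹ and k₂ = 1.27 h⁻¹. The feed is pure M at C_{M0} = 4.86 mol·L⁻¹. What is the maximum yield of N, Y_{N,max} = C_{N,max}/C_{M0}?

0.0408

At the optimum, C_{N,max}/C_{M0} = (k₁/k₂)^[k₂/(k₂−k₁)].
= (0.0604/1.27)^(1.27/(1.27−0.0604)) = (0.04756)^(1.050) = 0.04085.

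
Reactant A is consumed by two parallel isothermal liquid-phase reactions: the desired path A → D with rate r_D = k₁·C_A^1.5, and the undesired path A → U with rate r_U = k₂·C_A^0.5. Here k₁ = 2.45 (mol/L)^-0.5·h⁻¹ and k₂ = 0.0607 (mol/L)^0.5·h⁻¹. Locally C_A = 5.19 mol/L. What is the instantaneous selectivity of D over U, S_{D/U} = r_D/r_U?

S_{D/U} = r_D/r_U = (k₁·C_A^1.5)/(k₂·C_A^0.5) = (k₁/k₂)·C_A.
= (2.45×5.190^1.5) / (0.0607×5.190^0.5) = 28.97/0.1383 = 209.
Since the desired path is higher order in A, keeping C_A high (PFR or concentrated feed) favours D.

209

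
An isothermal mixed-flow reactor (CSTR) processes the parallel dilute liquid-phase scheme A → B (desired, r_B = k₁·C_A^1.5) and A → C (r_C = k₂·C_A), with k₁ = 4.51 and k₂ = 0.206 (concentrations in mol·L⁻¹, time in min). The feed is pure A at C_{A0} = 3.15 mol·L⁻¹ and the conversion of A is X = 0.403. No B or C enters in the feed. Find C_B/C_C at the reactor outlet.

Exit C_A = C_{A0}(1−X) = 3.15×0.597 = 1.881 mol·L⁻¹.
In a CSTR the entire volume is at exit conditions, so r_B = 4.51×1.881^1.5 = 11.63 and r_C = 0.206×1.881 = 0.3874.
Overall selectivity = C_B/C_C = r_Bτ/(r_Cτ) = r_B/r_C = 30.0.

30.0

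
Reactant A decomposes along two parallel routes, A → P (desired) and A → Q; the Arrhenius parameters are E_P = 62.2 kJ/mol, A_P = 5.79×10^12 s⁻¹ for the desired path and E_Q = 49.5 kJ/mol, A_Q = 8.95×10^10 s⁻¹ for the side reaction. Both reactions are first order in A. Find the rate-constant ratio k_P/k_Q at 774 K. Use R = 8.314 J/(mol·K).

k_P/k_Q = (A_P/A_Q)·exp[−(E_P−E_Q)/(RT)] = (A_P/A_Q)·exp[(E_Q−E_P)/(RT)].
(E_Q−E_P)/(RT) = (49.5−62.2)×10³/(8.314×774) = -12700/6435 = -1.974.
k_P/k_Q = (5.79×10^12/8.95×10^10)·exp(-1.974) = 64.69 × 0.1390 = 8.99.

8.99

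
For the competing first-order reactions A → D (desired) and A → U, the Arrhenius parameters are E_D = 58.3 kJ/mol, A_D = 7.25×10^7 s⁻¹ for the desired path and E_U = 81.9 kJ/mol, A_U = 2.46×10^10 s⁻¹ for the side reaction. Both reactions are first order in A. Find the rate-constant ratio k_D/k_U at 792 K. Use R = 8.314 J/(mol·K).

0.106

k_D/k_U = (A_D/A_U)·exp[−(E_D−E_U)/(RT)] = (A_D/A_U)·exp[(E_U−E_D)/(RT)].
(E_U−E_D)/(RT) = (81.9−58.3)×10³/(8.314×792) = 23600/6585 = 3.584.
k_D/k_U = (7.25×10^7/2.46×10^10)·exp(3.584) = 0.002947 × 36.02 = 0.106.
Since E_D < E_U, lowering the temperature improves selectivity toward D.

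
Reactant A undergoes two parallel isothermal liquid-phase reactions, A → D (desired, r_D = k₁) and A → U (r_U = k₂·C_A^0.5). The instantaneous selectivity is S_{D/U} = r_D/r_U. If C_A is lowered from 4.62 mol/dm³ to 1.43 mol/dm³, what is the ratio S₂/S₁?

S_{D/U} = (k₁/k₂)·C_A^-0.5, so S₂/S₁ = (C_{A,2}/C_{A,1})^-0.5.
= (1.43/4.62)^(-0.5) = (0.3095)^(-0.5) = 1.80.
Selectivity toward D rises as C_A falls — low-concentration operation is favoured.

1.80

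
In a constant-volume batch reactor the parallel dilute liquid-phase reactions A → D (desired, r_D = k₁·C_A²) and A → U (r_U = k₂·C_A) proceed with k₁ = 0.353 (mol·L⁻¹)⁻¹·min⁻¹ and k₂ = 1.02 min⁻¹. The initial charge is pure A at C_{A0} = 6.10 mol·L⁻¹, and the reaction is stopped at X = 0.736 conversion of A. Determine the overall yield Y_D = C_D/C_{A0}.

0.408

C_A = C_{A0}(1−X) = 1.610 mol·L⁻¹.
Along a PFR/batch, dC_U/dC_A = −r_U/(r_D+r_U) = −k₂/(k₂+k₁·C_A).
Integrating from C_{A0} to C_A: C_U = (1.02/0.353)·ln[(1.02+0.353·6.10)/(1.02+0.353·1.61)] = 2.890·ln(3.173/1.588) = 2.000 mol·L⁻¹.
Then C_D = (C_{A0}−C_A) − C_U = 4.490 − 2.000 = 2.490 mol·L⁻¹.
Y_D = C_D/C_{A0} = 2.490/6.10 = 0.408.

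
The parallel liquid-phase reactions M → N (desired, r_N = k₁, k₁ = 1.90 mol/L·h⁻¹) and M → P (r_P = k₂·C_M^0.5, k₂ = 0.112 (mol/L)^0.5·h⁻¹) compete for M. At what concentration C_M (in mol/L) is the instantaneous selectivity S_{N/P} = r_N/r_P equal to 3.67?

21.4 mol/L

S_{N/P} = (k₁/k₂)·C_M^-0.5 ⇒ C_M = (S·k₂/k₁)^(-2).
= (3.67×0.112/1.90)^(-2) = (0.2163)^(-2) = 21.4 mol/L.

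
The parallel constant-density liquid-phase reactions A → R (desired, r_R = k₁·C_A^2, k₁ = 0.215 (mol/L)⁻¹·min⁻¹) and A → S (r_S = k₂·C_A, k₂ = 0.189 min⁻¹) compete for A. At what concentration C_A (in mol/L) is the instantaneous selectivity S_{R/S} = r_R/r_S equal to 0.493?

S_{R/S} = (k₁/k₂)·C_A ⇒ C_A = S·k₂/k₁.
= 0.493×0.189/0.215 = 0.433 mol/L.

0.433 mol/L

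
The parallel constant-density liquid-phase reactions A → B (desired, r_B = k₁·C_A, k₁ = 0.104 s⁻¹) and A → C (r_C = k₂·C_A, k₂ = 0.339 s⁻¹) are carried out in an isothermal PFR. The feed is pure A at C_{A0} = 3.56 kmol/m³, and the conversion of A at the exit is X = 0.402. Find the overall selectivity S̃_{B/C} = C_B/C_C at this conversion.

0.307

C_A = C_{A0}(1−X) = 2.129 kmol/m³.
Both paths are first order in A, so the instantaneous fraction to B is constant: dC_B/d(−C_A) = k₁/(k₁+k₂) = 0.2348.
C_B = 0.2348·(C_{A0}−C_A) = 0.2348×1.431 = 0.336 kmol/m³.
C_C = (C_{A0}−C_A)−C_B = 1.095 kmol/m³; S̃_{B/C} = 0.3360/1.095 = 0.307.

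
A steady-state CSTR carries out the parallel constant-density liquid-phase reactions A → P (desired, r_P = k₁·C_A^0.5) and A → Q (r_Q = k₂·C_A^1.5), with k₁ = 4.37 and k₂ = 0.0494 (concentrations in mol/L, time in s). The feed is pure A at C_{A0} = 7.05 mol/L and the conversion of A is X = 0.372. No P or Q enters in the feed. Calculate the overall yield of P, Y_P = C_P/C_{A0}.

Exit C_A = C_{A0}(1−X) = 7.05×0.628 = 4.427 mol/L.
In a CSTR the entire volume is at exit conditions, so r_P = 4.37×4.427^0.5 = 9.195 and r_Q = 0.0494×4.427^1.5 = 0.4602.
Fraction of consumed A going to P: r_P/(r_P+r_Q) = 0.9523.
C_P = 0.9523·C_{A0}·X = 0.9523×7.05×0.372 = 2.50 mol/L; Y_P = C_P/C_{A0} = 0.354.

0.354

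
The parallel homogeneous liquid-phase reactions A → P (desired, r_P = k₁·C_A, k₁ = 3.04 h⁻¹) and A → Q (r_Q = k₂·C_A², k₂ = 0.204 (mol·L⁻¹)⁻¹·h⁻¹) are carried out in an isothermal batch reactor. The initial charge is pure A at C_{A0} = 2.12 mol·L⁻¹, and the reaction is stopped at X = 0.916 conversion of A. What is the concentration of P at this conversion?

1.81 mol·L⁻¹

C_A = C_{A0}(1−X) = 0.1781 mol·L⁻¹.
Along a PFR/batch, dC_P/dC_A = −r_P/(r_P+r_Q) = −k₁/(k₁+k₂·C_A).
Integrating from C_{A0} to C_A: C_P = (3.04/0.204)·ln[(3.04+0.204·2.12)/(3.04+0.204·0.178)] = 14.90·ln(3.472/3.076) = 1.805 mol·L⁻¹.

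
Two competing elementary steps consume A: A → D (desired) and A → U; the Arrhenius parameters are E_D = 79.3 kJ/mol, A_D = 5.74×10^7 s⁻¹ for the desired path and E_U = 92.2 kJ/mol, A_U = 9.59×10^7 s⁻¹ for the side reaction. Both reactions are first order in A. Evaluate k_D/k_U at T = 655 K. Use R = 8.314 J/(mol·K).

With equal orders, S_{D/U} = k_D/k_U = (A_D/A_U)·exp[(E_U−E_D)/(RT)].
(E_U−E_D)/(RT) = (92.2−79.3)×10³/(8.314×655) = 12900/5446 = 2.369.
k_D/k_U = (5.74×10^7/9.59×10^7)·exp(2.369) = 0.5985 × 10.69 = 6.40.

6.40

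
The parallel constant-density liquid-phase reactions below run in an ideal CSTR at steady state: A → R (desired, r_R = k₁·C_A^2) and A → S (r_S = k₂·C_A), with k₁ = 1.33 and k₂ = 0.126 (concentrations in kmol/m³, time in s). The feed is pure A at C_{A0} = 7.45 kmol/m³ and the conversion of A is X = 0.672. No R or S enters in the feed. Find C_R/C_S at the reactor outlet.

Exit C_A = C_{A0}(1−X) = 7.45×0.328 = 2.444 kmol/m³.
In a CSTR the entire volume is at exit conditions, so r_R = 1.33×2.444^2 = 7.942 and r_S = 0.126×2.444 = 0.3079.
Overall selectivity = C_R/C_S = r_Rτ/(r_Sτ) = r_R/r_S = 25.8.

25.8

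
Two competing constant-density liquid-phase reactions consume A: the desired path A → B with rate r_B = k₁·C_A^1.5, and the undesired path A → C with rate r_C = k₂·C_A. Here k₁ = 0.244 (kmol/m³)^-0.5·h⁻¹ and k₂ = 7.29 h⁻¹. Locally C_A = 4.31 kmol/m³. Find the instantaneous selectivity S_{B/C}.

0.0695

S_{B/C} = r_B/r_C = (k₁·C_A^1.5)/(k₂·C_A) = (k₁/k₂)·C_A^0.5.
= (0.244×4.310^1.5) / (7.29×4.310) = 2.183/31.42 = 0.0695.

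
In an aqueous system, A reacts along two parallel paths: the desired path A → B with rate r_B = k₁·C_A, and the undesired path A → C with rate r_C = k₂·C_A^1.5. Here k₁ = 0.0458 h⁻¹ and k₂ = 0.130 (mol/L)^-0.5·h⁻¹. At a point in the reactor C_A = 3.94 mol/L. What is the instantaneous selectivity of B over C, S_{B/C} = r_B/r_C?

S_{B/C} = r_B/r_C = (k₁·C_A)/(k₂·C_A^1.5) = (k₁/k₂)·C_A^-0.5.
= (0.0458×3.940) / (0.130×3.940^1.5) = 0.1805/1.017 = 0.177.
The undesired path is higher order in A, so low C_A (CSTR or dilute feed) favours B.

0.177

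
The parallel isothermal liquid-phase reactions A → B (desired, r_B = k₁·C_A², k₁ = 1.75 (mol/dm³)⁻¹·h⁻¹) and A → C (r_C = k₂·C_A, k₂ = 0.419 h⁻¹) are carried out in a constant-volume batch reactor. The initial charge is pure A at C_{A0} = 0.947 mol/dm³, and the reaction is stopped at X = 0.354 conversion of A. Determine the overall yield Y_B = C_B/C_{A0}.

0.270

C_A = C_{A0}(1−X) = 0.6118 mol/dm³.
Along a PFR/batch, dC_C/dC_A = −r_C/(r_B+r_C) = −k₂/(k₂+k₁·C_A).
Integrating from C_{A0} to C_A: C_C = (0.419/1.75)·ln[(0.419+1.75·0.947)/(0.419+1.75·0.612)] = 0.2394·ln(2.076/1.490) = 0.07951 mol/dm³.
Then C_B = (C_{A0}−C_A) − C_C = 0.3352 − 0.07951 = 0.2557 mol/dm³.
Y_B = C_B/C_{A0} = 0.2557/0.947 = 0.270.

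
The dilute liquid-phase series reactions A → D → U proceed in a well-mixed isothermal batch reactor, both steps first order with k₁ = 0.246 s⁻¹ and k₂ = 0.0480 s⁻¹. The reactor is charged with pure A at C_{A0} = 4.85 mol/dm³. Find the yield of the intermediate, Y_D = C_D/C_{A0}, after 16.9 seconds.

Solving the coupled first-order balances gives C_D(t) = [k₁/(k₂−k₁)]·C_{A0}·(e^(−k₁t) − e^(−k₂t)).
e^(−k₁t) = e^(−0.246×16.9) = e^(−4.157) = 0.01565; e^(−k₂t) = e^(−0.8112) = 0.4443.
C_D = 0.246×4.85/(0.0480−0.246) × (0.01565−0.4443) = (-6.026)×(-0.4287) = 2.583 mol/dm³.
Y_D = C_D/C_{A0} = 2.583/4.85 = 0.533.

0.533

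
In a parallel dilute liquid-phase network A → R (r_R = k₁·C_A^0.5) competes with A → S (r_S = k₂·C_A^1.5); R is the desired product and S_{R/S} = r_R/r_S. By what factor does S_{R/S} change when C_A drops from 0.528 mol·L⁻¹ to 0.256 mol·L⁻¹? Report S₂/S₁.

S_{R/S} = (k₁/k₂)·C_A⁻¹, so S₂/S₁ = (C_{A,2}/C_{A,1})⁻¹.
= 0.528/0.256 = 2.06.

2.06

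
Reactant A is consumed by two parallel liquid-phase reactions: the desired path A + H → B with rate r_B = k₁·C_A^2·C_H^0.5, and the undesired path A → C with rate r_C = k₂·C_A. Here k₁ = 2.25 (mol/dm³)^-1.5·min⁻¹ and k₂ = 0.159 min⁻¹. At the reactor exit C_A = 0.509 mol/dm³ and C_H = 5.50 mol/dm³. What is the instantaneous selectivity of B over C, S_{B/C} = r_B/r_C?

16.9

S_{B/C} = r_B/r_C = (k₁·C_A^2·C_H^0.5)/(k₂·C_A) = (k₁/k₂)·C_A·C_H^0.5.
= (2.25×0.5090^2×5.500^0.5) / (0.159×0.5090) = 1.367/0.08093 = 16.9.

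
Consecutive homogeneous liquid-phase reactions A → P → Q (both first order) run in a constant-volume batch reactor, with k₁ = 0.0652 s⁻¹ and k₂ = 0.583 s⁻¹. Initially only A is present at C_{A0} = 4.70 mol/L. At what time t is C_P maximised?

Setting dC_P/dt = 0 gives t_opt = ln(k₂/k₁)/(k₂−k₁).
= ln(0.583/0.0652)/(0.583−0.0652) = ln(8.942)/0.5178 = 2.191/0.5178 = 4.23 s.

4.23 s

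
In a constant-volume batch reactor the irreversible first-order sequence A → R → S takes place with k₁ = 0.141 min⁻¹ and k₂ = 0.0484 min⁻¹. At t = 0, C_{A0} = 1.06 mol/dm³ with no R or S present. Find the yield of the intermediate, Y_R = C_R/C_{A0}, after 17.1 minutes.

0.529

The intermediate concentration in a first-order A→B→C sequence is C_R = k₁C_{A0}(e^(−k₁t) − e^(−k₂t))/(k₂−k₁).
e^(−k₁t) = e^(−0.141×17.1) = e^(−2.411) = 0.08972; e^(−k₂t) = e^(−0.8276) = 0.4371.
C_R = 0.141×1.06/(0.0484−0.141) × (0.08972−0.4371) = (-1.614)×(-0.3474) = 0.5607 mol/dm³.
Y_R = C_R/C_{A0} = 0.5607/1.06 = 0.529.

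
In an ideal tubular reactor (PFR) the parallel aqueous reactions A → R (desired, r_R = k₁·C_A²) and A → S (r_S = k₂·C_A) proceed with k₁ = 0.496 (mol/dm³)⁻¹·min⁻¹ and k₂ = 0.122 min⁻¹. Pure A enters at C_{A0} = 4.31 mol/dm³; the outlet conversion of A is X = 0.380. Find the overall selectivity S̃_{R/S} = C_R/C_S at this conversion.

C_A = C_{A0}(1−X) = 2.672 mol/dm³.
Along a PFR/batch, dC_S/dC_A = −r_S/(r_R+r_S) = −k₂/(k₂+k₁·C_A).
Integrating from C_{A0} to C_A: C_S = (0.122/0.496)·ln[(0.122+0.496·4.31)/(0.122+0.496·2.67)] = 0.2460·ln(2.260/1.447) = 0.1096 mol/dm³.
Then C_R = (C_{A0}−C_A) − C_S = 1.638 − 0.1096 = 1.528 mol/dm³.
S̃_{R/S} = C_R/C_S = 1.528/0.1096 = 13.9.

13.9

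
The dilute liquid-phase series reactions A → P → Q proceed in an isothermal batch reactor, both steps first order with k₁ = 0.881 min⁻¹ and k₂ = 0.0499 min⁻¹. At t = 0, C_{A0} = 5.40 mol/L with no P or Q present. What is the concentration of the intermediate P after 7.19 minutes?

3.99 mol/L

For first-order series with pure A initially, C_P(t) = k₁C_{A0}/(k₂−k₁)·(e^(−k₁t) − e^(−k₂t)).
e^(−k₁t) = e^(−0.881×7.19) = e^(−6.334) = 0.001774; e^(−k₂t) = e^(−0.3588) = 0.6985.
C_P = 0.881×5.40/(0.0499−0.881) × (0.001774−0.6985) = (-5.724)×(-0.6968) = 3.988 mol/L.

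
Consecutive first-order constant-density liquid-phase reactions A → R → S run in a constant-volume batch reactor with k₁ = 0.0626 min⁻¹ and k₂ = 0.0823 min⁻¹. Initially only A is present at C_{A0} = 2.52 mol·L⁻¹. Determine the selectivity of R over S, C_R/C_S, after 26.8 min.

Solving the coupled first-order balances gives C_R(t) = [k₁/(k₂−k₁)]·C_{A0}·(e^(−k₁t) − e^(−k₂t)).
e^(−k₁t) = e^(−0.0626×26.8) = e^(−1.678) = 0.1868; e^(−k₂t) = e^(−2.206) = 0.1102.
C_R = 0.0626×2.52/(0.0823−0.0626) × (0.1868−0.1102) = 8.008×0.07663 = 0.6136 mol·L⁻¹.
C_A = C_{A0}e^(−k₁t) = 0.4708 mol·L⁻¹, so C_S = C_{A0}−C_A−C_R = 1.436 mol·L⁻¹; C_R/C_S = 0.427.

0.427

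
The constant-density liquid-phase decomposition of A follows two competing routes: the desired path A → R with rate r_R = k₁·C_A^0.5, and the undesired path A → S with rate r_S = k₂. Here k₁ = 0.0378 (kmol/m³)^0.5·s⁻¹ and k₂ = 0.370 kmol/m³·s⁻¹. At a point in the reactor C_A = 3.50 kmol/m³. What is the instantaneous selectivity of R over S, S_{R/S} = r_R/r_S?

S_{R/S} = r_R/r_S = (k₁·C_A^0.5)/(k₂) = (k₁/k₂)·C_A^0.5.
= (0.0378×3.500^0.5) / (0.370) = 0.07072/0.3700 = 0.191.

0.191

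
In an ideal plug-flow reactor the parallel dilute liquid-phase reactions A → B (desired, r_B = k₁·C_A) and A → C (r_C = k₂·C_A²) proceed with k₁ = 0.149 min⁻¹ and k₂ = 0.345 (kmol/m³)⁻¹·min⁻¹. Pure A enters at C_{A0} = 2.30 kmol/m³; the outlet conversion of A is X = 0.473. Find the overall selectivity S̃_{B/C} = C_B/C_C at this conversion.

C_A = C_{A0}(1−X) = 1.212 kmol/m³.
Along a PFR/batch, dC_B/dC_A = −r_B/(r_B+r_C) = −k₁/(k₁+k₂·C_A).
Integrating from C_{A0} to C_A: C_B = (0.149/0.345)·ln[(0.149+0.345·2.30)/(0.149+0.345·1.21)] = 0.4319·ln(0.9425/0.5672) = 0.2193 kmol/m³.
C_C = (C_{A0}−C_A)−C_B = 0.8686 kmol/m³; S̃_{B/C} = 0.2193/0.8686 = 0.253.

0.253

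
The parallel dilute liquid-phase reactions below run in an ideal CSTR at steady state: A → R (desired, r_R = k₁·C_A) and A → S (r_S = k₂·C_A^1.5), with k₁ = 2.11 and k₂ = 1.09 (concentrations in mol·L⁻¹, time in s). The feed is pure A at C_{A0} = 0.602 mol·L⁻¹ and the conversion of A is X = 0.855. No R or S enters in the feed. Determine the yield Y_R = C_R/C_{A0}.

0.742

Exit C_A = C_{A0}(1−X) = 0.602×0.145 = 0.08729 mol·L⁻¹.
Rates in a CSTR are evaluated at the outlet concentration: r_R = 2.11×0.08729 = 0.1842, r_S = 1.09×0.08729^1.5 = 0.02811.
Fraction of consumed A going to R: r_R/(r_R+r_S) = 0.8676.
C_R = 0.8676·C_{A0}·X = 0.8676×0.602×0.855 = 0.447 mol·L⁻¹; Y_R = C_R/C_{A0} = 0.742.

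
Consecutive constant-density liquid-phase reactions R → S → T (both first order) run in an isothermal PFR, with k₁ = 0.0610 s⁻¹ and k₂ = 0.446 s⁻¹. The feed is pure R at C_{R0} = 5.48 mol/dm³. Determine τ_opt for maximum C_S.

5.17 s

For first-order series the maximum of C_S occurs at τ_opt = ln(k₂/k₁)/(k₂−k₁).
= ln(0.446/0.0610)/(0.446−0.0610) = ln(7.311)/0.3850 = 1.989/0.3850 = 5.17 s.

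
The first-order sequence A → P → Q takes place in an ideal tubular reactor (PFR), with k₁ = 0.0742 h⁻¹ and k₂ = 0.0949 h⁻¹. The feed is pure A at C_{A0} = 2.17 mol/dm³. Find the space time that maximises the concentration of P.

11.9 h

For first-order series the maximum of C_P occurs at τ_opt = ln(k₂/k₁)/(k₂−k₁).
= ln(0.0949/0.0742)/(0.0949−0.0742) = ln(1.279)/0.02070 = 0.2461/0.02070 = 11.9 h.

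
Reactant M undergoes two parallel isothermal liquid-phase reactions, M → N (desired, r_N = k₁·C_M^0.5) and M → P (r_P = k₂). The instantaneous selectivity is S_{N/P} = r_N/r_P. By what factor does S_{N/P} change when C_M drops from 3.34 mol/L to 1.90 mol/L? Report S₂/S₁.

0.754

S_{N/P} = (k₁/k₂)·C_M^0.5, so S₂/S₁ = (C_{M,2}/C_{M,1})^0.5.
= (1.90/3.34)^0.5 = (0.5689)^0.5 = 0.754.
Selectivity toward N falls as C_M falls — high-concentration operation is favoured.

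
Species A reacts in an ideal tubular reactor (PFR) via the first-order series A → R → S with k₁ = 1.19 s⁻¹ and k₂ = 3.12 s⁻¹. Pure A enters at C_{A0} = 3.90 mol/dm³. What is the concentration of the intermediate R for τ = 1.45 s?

For first-order series with pure A initially, C_R(τ) = k₁C_{A0}/(k₂−k₁)·(e^(−k₁τ) − e^(−k₂τ)).
e^(−k₁τ) = e^(−1.19×1.45) = e^(−1.725) = 0.1781; e^(−k₂τ) = e^(−4.524) = 0.01085.
C_R = 1.19×3.90/(3.12−1.19) × (0.1781−0.01085) = 2.405×0.1672 = 0.4022 mol/dm³.

0.402 mol/dm³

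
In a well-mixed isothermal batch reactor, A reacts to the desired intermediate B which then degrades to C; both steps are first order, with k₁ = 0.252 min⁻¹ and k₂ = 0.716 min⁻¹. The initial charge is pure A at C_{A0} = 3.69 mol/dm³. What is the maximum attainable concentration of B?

0.737 mol/dm³

For a first-order series the maximum intermediate yield is C_{B,max}/C_{A0} = (k₁/k₂)^[k₂/(k₂−k₁)].
= (0.252/0.716)^(0.716/(0.716−0.252)) = (0.3520)^(1.543) = 0.1996.
C_{B,max} = 0.1996×3.69 = 0.737 mol/dm³.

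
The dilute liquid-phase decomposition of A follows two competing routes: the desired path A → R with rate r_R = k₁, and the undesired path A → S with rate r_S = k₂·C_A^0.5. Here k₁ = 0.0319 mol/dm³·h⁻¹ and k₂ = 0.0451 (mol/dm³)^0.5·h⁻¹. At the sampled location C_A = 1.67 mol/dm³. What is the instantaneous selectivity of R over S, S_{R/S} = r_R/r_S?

0.547

S_{R/S} = r_R/r_S = (k₁)/(k₂·C_A^0.5) = (k₁/k₂)·C_A^-0.5.
= (0.0319) / (0.0451×1.670^0.5) = 0.03190/0.05828 = 0.547.
The undesired path is higher order in A, so low C_A (CSTR or dilute feed) favours R.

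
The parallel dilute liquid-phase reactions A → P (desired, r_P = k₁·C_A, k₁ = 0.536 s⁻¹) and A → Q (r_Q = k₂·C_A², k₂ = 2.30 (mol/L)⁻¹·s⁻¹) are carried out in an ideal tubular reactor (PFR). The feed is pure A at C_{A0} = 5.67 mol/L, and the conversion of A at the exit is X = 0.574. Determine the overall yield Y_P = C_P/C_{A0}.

0.0329

C_A = C_{A0}(1−X) = 2.415 mol/L.
Along a PFR/batch, dC_P/dC_A = −r_P/(r_P+r_Q) = −k₁/(k₁+k₂·C_A).
Integrating from C_{A0} to C_A: C_P = (0.536/2.30)·ln[(0.536+2.30·5.67)/(0.536+2.30·2.42)] = 0.2330·ln(13.58/6.091) = 0.1868 mol/L.
Y_P = C_P/C_{A0} = 0.1868/5.67 = 0.0329.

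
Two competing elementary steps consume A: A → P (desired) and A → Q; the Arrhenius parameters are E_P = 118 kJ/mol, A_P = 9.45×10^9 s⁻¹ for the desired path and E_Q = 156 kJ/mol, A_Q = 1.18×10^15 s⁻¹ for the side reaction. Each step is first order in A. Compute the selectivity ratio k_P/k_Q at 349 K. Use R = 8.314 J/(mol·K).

With equal orders, S_{P/Q} = k_P/k_Q = (A_P/A_Q)·exp[(E_Q−E_P)/(RT)].
(E_Q−E_P)/(RT) = (156−118)×10³/(8.314×349) = 38000/2902 = 13.10.
k_P/k_Q = (9.45×10^9/1.18×10^15)·exp(13.10) = 8.008×10^-6 × 4.871×10^5 = 3.90.

3.90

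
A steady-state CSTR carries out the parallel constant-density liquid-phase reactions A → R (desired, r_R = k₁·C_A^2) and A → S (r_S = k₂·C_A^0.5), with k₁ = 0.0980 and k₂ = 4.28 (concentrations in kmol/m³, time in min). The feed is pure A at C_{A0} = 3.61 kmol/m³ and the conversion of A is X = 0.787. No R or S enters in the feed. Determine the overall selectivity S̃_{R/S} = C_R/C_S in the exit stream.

Exit C_A = C_{A0}(1−X) = 3.61×0.213 = 0.7689 kmol/m³.
Rates in a CSTR are evaluated at the outlet concentration: r_R = 0.0980×0.7689^2 = 0.05794, r_S = 4.28×0.7689^0.5 = 3.753.
Overall selectivity = C_R/C_S = r_Rτ/(r_Sτ) = r_R/r_S = 0.0154.

0.0154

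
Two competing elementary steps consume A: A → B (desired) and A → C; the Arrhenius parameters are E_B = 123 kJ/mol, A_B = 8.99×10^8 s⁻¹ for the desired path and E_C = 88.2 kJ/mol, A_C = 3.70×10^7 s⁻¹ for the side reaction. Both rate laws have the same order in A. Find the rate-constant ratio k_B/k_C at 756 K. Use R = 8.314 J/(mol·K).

0.0957

k_B/k_C = (A_B/A_C)·exp[−(E_B−E_C)/(RT)] = (A_B/A_C)·exp[(E_C−E_B)/(RT)].
(E_C−E_B)/(RT) = (88.2−123)×10³/(8.314×756) = -34800/6285 = -5.537.
k_B/k_C = (8.99×10^8/3.70×10^7)·exp(-5.537) = 24.30 × 0.003940 = 0.0957.
Since E_B > E_C, raising the temperature improves selectivity toward B.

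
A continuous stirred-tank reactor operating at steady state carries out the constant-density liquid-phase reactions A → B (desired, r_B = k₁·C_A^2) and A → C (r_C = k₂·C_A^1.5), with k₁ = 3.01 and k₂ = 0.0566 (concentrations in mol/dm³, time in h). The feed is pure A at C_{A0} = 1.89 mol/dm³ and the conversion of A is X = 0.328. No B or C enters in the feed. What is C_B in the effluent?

0.610 mol/dm³

Exit C_A = C_{A0}(1−X) = 1.89×0.672 = 1.270 mol/dm³.
A CSTR operates uniformly at the exit composition, giving r_B = 4.855 and r_C = 0.08101 (each k·C_A^n at C_A = 1.270).
Fraction of consumed A going to B: r_B/(r_B+r_C) = 0.9836.
C_B = 0.9836·C_{A0}·X = 0.9836×1.89×0.328 = 0.610 mol/dm³.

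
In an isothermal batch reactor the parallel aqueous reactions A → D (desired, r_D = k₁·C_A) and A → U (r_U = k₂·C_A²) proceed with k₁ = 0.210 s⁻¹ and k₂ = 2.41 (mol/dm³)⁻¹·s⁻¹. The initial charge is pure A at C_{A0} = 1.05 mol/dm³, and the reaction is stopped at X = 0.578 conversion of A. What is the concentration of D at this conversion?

0.0665 mol/dm³

C_A = C_{A0}(1−X) = 0.4431 mol/dm³.
Along a PFR/batch, dC_D/dC_A = −r_D/(r_D+r_U) = −k₁/(k₁+k₂·C_A).
Integrating from C_{A0} to C_A: C_D = (0.210/2.41)·ln[(0.210+2.41·1.05)/(0.210+2.41·0.443)] = 0.08714·ln(2.741/1.278) = 0.06648 mol/dm³.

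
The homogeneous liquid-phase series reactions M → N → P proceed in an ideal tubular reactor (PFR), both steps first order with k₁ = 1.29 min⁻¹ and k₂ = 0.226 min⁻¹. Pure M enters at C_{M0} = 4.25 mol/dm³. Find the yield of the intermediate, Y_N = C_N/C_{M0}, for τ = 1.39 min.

The intermediate concentration in a first-order A→B→C sequence is C_N = k₁C_{M0}(e^(−k₁τ) − e^(−k₂τ))/(k₂−k₁).
e^(−k₁τ) = e^(−1.29×1.39) = e^(−1.793) = 0.1664; e^(−k₂τ) = e^(−0.3141) = 0.7304.
C_N = 1.29×4.25/(0.226−1.29) × (0.1664−0.7304) = (-5.153)×(-0.5640) = 2.906 mol/dm³.
Y_N = C_N/C_{M0} = 2.906/4.25 = 0.684.

0.684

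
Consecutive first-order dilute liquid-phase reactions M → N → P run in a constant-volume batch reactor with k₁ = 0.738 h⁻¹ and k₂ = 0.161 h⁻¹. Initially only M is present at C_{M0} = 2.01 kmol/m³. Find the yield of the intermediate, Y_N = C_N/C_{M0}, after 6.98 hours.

0.408

For first-order series with pure M initially, C_N(t) = k₁C_{M0}/(k₂−k₁)·(e^(−k₁t) − e^(−k₂t)).
e^(−k₁t) = e^(−0.738×6.98) = e^(−5.151) = 0.005792; e^(−k₂t) = e^(−1.124) = 0.3250.
C_N = 0.738×2.01/(0.161−0.738) × (0.005792−0.3250) = (-2.571)×(-0.3193) = 0.8208 kmol/m³.
Y_N = C_N/C_{M0} = 0.8208/2.01 = 0.408.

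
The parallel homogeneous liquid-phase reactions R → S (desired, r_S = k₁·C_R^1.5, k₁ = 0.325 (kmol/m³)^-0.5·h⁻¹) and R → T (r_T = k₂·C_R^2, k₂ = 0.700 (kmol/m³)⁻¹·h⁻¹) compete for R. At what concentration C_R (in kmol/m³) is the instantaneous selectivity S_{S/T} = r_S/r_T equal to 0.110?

S_{S/T} = (k₁/k₂)·C_R^-0.5 ⇒ C_R = (S·k₂/k₁)^(-2).
= (0.110×0.700/0.325)^(-2) = (0.2369)^(-2) = 17.8 kmol/m³.

17.8 kmol/m³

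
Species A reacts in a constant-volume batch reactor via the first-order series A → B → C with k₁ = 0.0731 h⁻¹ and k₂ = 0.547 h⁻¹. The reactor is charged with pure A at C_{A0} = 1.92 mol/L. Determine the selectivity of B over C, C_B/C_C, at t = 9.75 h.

The intermediate concentration in a first-order A→B→C sequence is C_B = k₁C_{A0}(e^(−k₁t) − e^(−k₂t))/(k₂−k₁).
e^(−k₁t) = e^(−0.0731×9.75) = e^(−0.7127) = 0.4903; e^(−k₂t) = e^(−5.333) = 0.004828.
C_B = 0.0731×1.92/(0.547−0.0731) × (0.4903−0.004828) = 0.2962×0.4855 = 0.1438 mol/L.
C_A = C_{A0}e^(−k₁t) = 0.9414 mol/L, so C_C = C_{A0}−C_A−C_B = 0.8348 mol/L; C_B/C_C = 0.172.

0.172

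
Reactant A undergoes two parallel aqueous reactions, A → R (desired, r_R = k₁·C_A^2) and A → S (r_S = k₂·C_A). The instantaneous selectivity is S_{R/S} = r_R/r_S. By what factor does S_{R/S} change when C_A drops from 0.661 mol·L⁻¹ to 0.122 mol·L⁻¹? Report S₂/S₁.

S_{R/S} = (k₁/k₂)·C_A, so S₂/S₁ = (C_{A,2}/C_{A,1}).
= 0.122/0.661 = 0.185.

0.185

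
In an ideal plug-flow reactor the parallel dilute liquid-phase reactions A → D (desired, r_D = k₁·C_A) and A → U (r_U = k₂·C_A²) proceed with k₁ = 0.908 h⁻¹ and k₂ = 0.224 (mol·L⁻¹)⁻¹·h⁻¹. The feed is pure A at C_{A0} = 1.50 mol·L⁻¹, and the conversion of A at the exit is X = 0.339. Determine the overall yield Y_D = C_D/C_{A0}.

C_A = C_{A0}(1−X) = 0.9915 mol·L⁻¹.
Along a PFR/batch, dC_D/dC_A = −r_D/(r_D+r_U) = −k₁/(k₁+k₂·C_A).
Integrating from C_{A0} to C_A: C_D = (0.908/0.224)·ln[(0.908+0.224·1.50)/(0.908+0.224·0.992)] = 4.054·ln(1.244/1.130) = 0.3893 mol·L⁻¹.
Y_D = C_D/C_{A0} = 0.3893/1.50 = 0.260.

0.260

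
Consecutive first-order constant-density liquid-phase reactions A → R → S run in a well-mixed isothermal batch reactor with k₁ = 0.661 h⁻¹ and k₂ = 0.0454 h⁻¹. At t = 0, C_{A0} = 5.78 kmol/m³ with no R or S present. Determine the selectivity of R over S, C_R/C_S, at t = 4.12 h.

The intermediate concentration in a first-order A→B→C sequence is C_R = k₁C_{A0}(e^(−k₁t) − e^(−k₂t))/(k₂−k₁).
e^(−k₁t) = e^(−0.661×4.12) = e^(−2.723) = 0.06566; e^(−k₂t) = e^(−0.1870) = 0.8294.
C_R = 0.661×5.78/(0.0454−0.661) × (0.06566−0.8294) = (-6.206)×(-0.7637) = 4.740 kmol/m³.
C_A = C_{A0}e^(−k₁t) = 0.3795 kmol/m³, so C_S = C_{A0}−C_A−C_R = 0.6605 kmol/m³; C_R/C_S = 7.18.

7.18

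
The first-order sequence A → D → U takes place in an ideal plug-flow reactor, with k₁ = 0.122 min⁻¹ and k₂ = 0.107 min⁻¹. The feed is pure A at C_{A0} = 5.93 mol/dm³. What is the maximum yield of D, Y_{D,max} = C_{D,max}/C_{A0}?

At the optimum, C_{D,max}/C_{A0} = (k₁/k₂)^[k₂/(k₂−k₁)].
= (0.122/0.107)^(0.107/(0.107−0.122)) = (1.140)^(-7.133) = 0.3923.

0.392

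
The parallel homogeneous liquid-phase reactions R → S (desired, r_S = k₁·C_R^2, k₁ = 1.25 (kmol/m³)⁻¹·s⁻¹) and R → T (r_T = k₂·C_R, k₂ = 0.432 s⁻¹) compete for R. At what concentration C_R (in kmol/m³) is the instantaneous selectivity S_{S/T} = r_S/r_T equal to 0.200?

0.0691 kmol/m³

S_{S/T} = (k₁/k₂)·C_R ⇒ C_R = S·k₂/k₁.
= 0.200×0.432/1.25 = 0.0691 kmol/m³.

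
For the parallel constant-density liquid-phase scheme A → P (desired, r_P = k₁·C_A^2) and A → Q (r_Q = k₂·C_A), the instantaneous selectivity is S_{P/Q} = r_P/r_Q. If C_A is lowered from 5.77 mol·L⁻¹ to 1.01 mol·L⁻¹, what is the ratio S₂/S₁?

S_{P/Q} = (k₁/k₂)·C_A, so S₂/S₁ = (C_{A,2}/C_{A,1}).
= 1.01/5.77 = 0.175.

0.175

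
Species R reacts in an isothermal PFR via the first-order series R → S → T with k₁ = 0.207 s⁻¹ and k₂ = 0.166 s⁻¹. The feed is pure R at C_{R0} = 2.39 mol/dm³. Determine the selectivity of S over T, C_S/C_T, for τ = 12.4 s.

0.385

For first-order series with pure R initially, C_S(τ) = k₁C_{R0}/(k₂−k₁)·(e^(−k₁τ) − e^(−k₂τ)).
e^(−k₁τ) = e^(−0.207×12.4) = e^(−2.567) = 0.07678; e^(−k₂τ) = e^(−2.058) = 0.1277.
C_S = 0.207×2.39/(0.166−0.207) × (0.07678−0.1277) = (-12.07)×(-0.05088) = 0.6139 mol/dm³.
C_R = C_{R0}e^(−k₁τ) = 0.1835 mol/dm³, so C_T = C_{R0}−C_R−C_S = 1.593 mol/dm³; C_S/C_T = 0.385.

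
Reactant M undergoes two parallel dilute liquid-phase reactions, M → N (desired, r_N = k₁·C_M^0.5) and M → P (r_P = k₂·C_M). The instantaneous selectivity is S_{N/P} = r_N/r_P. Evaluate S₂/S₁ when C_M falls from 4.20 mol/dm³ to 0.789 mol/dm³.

2.31

S_{N/P} = (k₁/k₂)·C_M^-0.5, so S₂/S₁ = (C_{M,2}/C_{M,1})^-0.5.
= (0.789/4.20)^(-0.5) = (0.1879)^(-0.5) = 2.31.
Selectivity toward N rises as C_M falls — low-concentration operation is favoured.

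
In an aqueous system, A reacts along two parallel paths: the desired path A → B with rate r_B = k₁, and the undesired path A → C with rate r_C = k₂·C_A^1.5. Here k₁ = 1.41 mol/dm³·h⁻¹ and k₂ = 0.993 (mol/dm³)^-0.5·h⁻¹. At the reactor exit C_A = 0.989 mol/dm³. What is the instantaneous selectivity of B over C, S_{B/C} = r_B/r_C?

1.44

S_{B/C} = r_B/r_C = (k₁)/(k₂·C_A^1.5) = (k₁/k₂)·C_A^-1.5.
= (1.41) / (0.993×0.9890^1.5) = 1.410/0.9767 = 1.44.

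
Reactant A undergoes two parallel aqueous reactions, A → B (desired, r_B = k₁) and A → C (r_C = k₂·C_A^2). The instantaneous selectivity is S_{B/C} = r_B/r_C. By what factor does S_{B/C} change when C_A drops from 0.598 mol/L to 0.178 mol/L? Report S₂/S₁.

11.3

S_{B/C} = (k₁/k₂)·C_A^-2, so S₂/S₁ = (C_{A,2}/C_{A,1})^-2.
= (0.178/0.598)^(-2) = (0.2977)^(-2) = 11.3.
Selectivity toward B rises as C_A falls — low-concentration operation is favoured.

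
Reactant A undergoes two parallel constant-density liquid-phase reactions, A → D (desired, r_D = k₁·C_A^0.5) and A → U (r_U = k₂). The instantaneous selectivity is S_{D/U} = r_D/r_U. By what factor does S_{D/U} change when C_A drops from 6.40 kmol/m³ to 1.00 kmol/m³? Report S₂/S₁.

S_{D/U} = (k₁/k₂)·C_A^0.5, so S₂/S₁ = (C_{A,2}/C_{A,1})^0.5.
= (1.00/6.40)^0.5 = (0.1562)^0.5 = 0.395.
Selectivity toward D falls as C_A falls — high-concentration operation is favoured.

0.395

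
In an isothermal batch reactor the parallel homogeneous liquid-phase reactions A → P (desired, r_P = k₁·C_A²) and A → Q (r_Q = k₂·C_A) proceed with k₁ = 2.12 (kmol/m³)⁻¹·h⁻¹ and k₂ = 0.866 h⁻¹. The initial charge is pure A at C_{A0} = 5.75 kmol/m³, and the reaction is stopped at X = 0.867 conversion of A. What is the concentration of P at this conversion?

C_A = C_{A0}(1−X) = 0.7648 kmol/m³.
Along a PFR/batch, dC_Q/dC_A = −r_Q/(r_P+r_Q) = −k₂/(k₂+k₁·C_A).
Integrating from C_{A0} to C_A: C_Q = (0.866/2.12)·ln[(0.866+2.12·5.75)/(0.866+2.12·0.765)] = 0.4085·ln(13.06/2.487) = 0.6773 kmol/m³.
Then C_P = (C_{A0}−C_A) − C_Q = 4.985 − 0.6773 = 4.308 kmol/m³.

4.31 kmol/m³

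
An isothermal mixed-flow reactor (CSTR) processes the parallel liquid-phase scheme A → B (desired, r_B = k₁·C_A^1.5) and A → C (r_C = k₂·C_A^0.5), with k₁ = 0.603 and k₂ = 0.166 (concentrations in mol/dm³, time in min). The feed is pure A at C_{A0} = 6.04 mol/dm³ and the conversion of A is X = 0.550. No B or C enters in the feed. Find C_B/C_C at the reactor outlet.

9.87

Exit C_A = C_{A0}(1−X) = 6.04×0.450 = 2.718 mol/dm³.
In a CSTR the entire volume is at exit conditions, so r_B = 0.603×2.718^1.5 = 2.702 and r_C = 0.166×2.718^0.5 = 0.2737.
Overall selectivity = C_B/C_C = r_Bτ/(r_Cτ) = r_B/r_C = 9.87.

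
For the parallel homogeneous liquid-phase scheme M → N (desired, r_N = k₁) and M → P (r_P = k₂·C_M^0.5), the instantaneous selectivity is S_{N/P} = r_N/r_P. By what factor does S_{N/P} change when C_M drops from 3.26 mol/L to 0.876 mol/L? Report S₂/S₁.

S_{N/P} = (k₁/k₂)·C_M^-0.5, so S₂/S₁ = (C_{M,2}/C_{M,1})^-0.5.
= (0.876/3.26)^(-0.5) = (0.2687)^(-0.5) = 1.93.
Selectivity toward N rises as C_M falls — low-concentration operation is favoured.

1.93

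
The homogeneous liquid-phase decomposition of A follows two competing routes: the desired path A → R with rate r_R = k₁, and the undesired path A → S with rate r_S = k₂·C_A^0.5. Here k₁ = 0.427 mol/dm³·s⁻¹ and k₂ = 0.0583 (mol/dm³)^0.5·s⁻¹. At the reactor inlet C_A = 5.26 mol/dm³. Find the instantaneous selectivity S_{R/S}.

S_{R/S} = r_R/r_S = (k₁)/(k₂·C_A^0.5) = (k₁/k₂)·C_A^-0.5.
= (0.427) / (0.0583×5.260^0.5) = 0.4270/0.1337 = 3.19.

3.19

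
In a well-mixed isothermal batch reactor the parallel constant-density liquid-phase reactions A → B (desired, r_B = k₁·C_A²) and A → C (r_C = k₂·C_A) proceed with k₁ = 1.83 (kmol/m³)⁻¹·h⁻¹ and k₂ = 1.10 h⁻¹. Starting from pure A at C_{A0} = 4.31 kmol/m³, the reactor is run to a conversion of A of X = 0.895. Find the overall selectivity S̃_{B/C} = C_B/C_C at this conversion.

C_A = C_{A0}(1−X) = 0.4525 kmol/m³.
Along a PFR/batch, dC_C/dC_A = −r_C/(r_B+r_C) = −k₂/(k₂+k₁·C_A).
Integrating from C_{A0} to C_A: C_C = (1.10/1.83)·ln[(1.10+1.83·4.31)/(1.10+1.83·0.453)] = 0.6011·ln(8.987/1.928) = 0.9252 kmol/m³.
Then C_B = (C_{A0}−C_A) − C_C = 3.857 − 0.9252 = 2.932 kmol/m³.
S̃_{B/C} = C_B/C_C = 2.932/0.9252 = 3.17.

3.17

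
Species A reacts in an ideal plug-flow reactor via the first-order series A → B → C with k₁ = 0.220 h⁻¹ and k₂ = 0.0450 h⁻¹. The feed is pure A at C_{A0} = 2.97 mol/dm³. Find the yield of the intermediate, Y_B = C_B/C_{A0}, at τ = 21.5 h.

The intermediate concentration in a first-order A→B→C sequence is C_B = k₁C_{A0}(e^(−k₁τ) − e^(−k₂τ))/(k₂−k₁).
e^(−k₁τ) = e^(−0.220×21.5) = e^(−4.730) = 0.008826; e^(−k₂τ) = e^(−0.9675) = 0.3800.
C_B = 0.220×2.97/(0.0450−0.220) × (0.008826−0.3800) = (-3.734)×(-0.3712) = 1.386 mol/dm³.
Y_B = C_B/C_{A0} = 1.386/2.97 = 0.467.

0.467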